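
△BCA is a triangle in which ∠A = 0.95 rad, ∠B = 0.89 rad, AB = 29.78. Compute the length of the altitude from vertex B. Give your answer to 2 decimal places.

The third angle is ∠C = π − ∠A − ∠B = 1.302 rad.
Law of sines: CA = AB·sin B/sin C ≈ 24.006.
Law of sines: BC = AB·sin A/sin C ≈ 25.129.
Area = ½·AB·CA·sin A ≈ 290.75.
The altitude from B has length 2·area/CA ≈ 24.224.

h_B ≈ 24.22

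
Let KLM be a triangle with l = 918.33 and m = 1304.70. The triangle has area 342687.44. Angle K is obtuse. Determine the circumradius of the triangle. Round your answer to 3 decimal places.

R ≈ 1856.487

From area = ½·l·m·sin K, we get sin K = 2·area/(l·m) ≈ 0.57203.
Taking the obtuse solution, ∠K ≈ 145.11°.
Law of cosines then gives k ≈ 2123.9.
Circumradius = k/(2 sin K) ≈ 1856.5.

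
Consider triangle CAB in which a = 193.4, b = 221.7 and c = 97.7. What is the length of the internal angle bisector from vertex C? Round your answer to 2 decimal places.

t_C ≈ 201.25

By the law of cosines, cos C = (a² + b² − c²) / (2·a·b) ≈ 0.89803, so ∠C ≈ 26.10°.
The bisector from C has length 2·a·b·cos(∠C/2)/(a+b) ≈ 201.25.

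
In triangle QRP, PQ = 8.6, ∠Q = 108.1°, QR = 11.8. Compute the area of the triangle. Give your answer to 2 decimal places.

area ≈ 48.23

Area = ½·PQ·QR·sin Q ≈ 48.229.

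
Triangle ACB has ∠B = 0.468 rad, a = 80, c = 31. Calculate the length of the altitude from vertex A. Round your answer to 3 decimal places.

By the law of cosines, b² = a² + c² − 2·a·c·cos B = 2934.3, so b ≈ 54.17.
Area = ½·a·c·sin B ≈ 559.37.
The altitude from A has length 2·area/a ≈ 13.984.

h_A ≈ 13.984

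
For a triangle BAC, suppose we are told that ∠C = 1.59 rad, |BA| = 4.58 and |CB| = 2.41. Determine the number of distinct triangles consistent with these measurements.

|CB|·sin C = 2.41·sin(1.59 rad) ≈ 2.41.
Since ∠C is not acute, a triangle exists only if |BA| > |CB|; here |BA| > |CB|, so there is exactly one triangle.

1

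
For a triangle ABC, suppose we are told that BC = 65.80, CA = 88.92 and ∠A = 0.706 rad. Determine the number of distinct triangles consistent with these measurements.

CA·sin A = 88.92·sin(0.706 rad) ≈ 57.69.
Since CA sin A < BC < CA (57.69 < 65.80 < 88.92), two triangles exist.

2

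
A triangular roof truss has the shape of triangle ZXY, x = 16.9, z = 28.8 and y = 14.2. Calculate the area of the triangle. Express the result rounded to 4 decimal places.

Semiperimeter s = (28.8 + 16.9 + 14.2)/2 = 29.95.
Heron's formula: area = √(29.95·1.15·13.05·15.75) ≈ 84.138.

84.1381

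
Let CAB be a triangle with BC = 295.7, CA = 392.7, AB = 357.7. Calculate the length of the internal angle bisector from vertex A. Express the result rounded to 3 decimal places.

By the law of cosines, cos A = (CA² + AB² − BC²) / (2·CA·AB) ≈ 0.69312, so ∠A ≈ 46.12°.
The bisector from A has length 2·CA·AB·cos(∠A/2)/(CA+AB) ≈ 344.47.

t_A ≈ 344.466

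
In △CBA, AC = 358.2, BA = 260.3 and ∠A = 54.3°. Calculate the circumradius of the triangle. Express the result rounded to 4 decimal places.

181.8612

By the law of cosines, CB² = BA² + AC² − 2·BA·AC·cos A = 87245, so CB ≈ 295.37.
Area = ½·BA·AC·sin A ≈ 37859.
Circumradius = CB/(2 sin A) ≈ 181.86.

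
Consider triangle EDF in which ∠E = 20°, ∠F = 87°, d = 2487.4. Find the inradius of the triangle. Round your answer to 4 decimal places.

369.8702

The third angle is ∠D = 180° − ∠F − ∠E = 73.00°.
Law of sines: e = d·sin E/sin D ≈ 889.61.
Law of sines: f = d·sin F/sin D ≈ 2597.5.
Area = ½·d·e·sin F ≈ 1.1049e+06.
Semiperimeter s = (889.61+2487.4+2597.5)/2 = 2987.3.
Inradius = area/s = 1.1049e+06/2987.3 ≈ 369.87.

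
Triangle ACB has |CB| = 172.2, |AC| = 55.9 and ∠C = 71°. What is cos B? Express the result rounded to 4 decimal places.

By the law of cosines, |BA|² = |AC|² + |CB|² − 2·|AC|·|CB|·cos C = 26510, so |BA| ≈ 162.82.
Law of cosines again: cos B = (|CB|² + |BA|² − |AC|²)/(2·|CB|·|BA|) ≈ 0.94584, so ∠B ≈ 18.94°.

cos B ≈ 0.9458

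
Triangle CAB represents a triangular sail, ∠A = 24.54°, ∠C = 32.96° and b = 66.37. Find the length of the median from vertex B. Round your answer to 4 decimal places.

The third angle is ∠B = 180° − ∠C − ∠A = 122.50°.
Law of sines: c = b·sin C/sin B ≈ 42.814.
Law of sines: a = b·sin A/sin B ≈ 32.684.
Median from B: ½√(2·c² + 2·a² − b²) ≈ 18.692.

m_B ≈ 18.6919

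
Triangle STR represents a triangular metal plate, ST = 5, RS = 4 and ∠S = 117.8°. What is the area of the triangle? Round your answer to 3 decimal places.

8.846

Area = ½·RS·ST·sin S ≈ 8.8458.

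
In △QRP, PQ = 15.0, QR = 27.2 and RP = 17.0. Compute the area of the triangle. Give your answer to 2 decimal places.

Semiperimeter s = (17 + 15 + 27.2)/2 = 29.6.
Heron's formula: area = √(29.6·12.6·14.6·2.4) ≈ 114.32.

area ≈ 114.32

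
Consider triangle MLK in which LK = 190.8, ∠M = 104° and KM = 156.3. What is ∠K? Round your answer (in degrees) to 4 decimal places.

23.3590

Law of sines: sin L = KM·sin M/LK ≈ 0.79485.
Since LK ≥ KM, only the acute value applies: ∠L ≈ 52.64°.
Then ∠K = 180° − ∠M − ∠L ≈ 23.36°.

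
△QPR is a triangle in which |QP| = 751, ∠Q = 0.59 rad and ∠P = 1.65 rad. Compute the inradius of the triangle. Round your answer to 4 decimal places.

r ≈ 178.1860

The third angle is ∠R = π − ∠Q − ∠P = 0.902 rad.
Law of sines: |PR| = |QP|·sin Q/sin R ≈ 532.73.
Law of sines: |RQ| = |QP|·sin P/sin R ≈ 954.52.
Area = ½·|QP|·|PR|·sin P ≈ 1.9941e+05.
Semiperimeter s = (532.73+954.52+751)/2 = 1119.1.
Inradius = area/s = 1.9941e+05/1119.1 ≈ 178.19.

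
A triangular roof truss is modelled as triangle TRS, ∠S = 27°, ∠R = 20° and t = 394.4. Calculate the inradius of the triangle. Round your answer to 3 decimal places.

40.095

The third angle is ∠T = 180° − ∠R − ∠S = 133.00°.
Law of sines: r = t·sin R/sin T ≈ 184.44.
Law of sines: s = t·sin S/sin T ≈ 244.83.
Area = ½·t·r·sin S ≈ 16513.
Semiperimeter p = (394.4+184.44+244.83)/2 = 411.83.
Inradius = area/p = 16513/411.83 ≈ 40.095.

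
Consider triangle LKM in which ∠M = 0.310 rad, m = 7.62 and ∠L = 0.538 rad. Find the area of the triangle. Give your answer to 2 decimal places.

The third angle is ∠K = π − ∠M − ∠L = 2.294 rad.
Law of sines: l = m·sin L/sin M ≈ 12.8.
Law of sines: k = m·sin K/sin M ≈ 18.733.
Area = ½·m·l·sin K ≈ 36.573.

36.57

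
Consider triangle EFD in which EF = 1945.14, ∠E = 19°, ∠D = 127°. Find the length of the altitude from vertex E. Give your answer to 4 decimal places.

The third angle is ∠F = 180° − ∠D − ∠E = 34.00°.
Law of sines: FD = EF·sin E/sin D ≈ 792.95.
Law of sines: DE = EF·sin F/sin D ≈ 1362.
Area = ½·EF·FD·sin F ≈ 4.3125e+05.
The altitude from E has length 2·area/FD ≈ 1087.7.

h_E ≈ 1087.7085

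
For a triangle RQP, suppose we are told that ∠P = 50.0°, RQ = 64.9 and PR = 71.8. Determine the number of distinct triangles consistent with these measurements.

2

PR·sin P = 71.8·sin(50.0°) ≈ 55.
Since PR sin P < RQ < PR (55 < 64.9 < 71.8), two triangles exist.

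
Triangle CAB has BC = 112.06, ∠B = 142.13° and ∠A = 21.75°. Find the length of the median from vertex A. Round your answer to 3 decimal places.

m_A ≈ 132.728

The third angle is ∠C = 180° − ∠A − ∠B = 16.12°.
Law of sines: AB = BC·sin C/sin A ≈ 83.964.
Law of sines: CA = BC·sin B/sin A ≈ 185.64.
Median from A: ½√(2·CA² + 2·AB² − BC²) ≈ 132.73.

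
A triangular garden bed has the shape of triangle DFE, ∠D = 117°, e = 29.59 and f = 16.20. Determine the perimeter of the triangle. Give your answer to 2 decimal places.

By the law of cosines, d² = f² + e² − 2·f·e·cos D = 1573.3, so d ≈ 39.664.
Semiperimeter s = (39.664+16.2+29.59)/2 = 42.727.
Perimeter = 39.664 + 16.2 + 29.59 = 85.454.

perimeter ≈ 85.45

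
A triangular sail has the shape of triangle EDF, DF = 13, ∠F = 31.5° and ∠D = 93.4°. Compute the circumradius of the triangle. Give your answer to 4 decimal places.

The third angle is ∠E = 180° − ∠D − ∠F = 55.10°.
Law of sines: FE = DF·sin D/sin E ≈ 15.823.
Law of sines: ED = DF·sin F/sin E ≈ 8.282.
Circumradius = DF/(2 sin E) ≈ 7.9254.

R ≈ 7.9254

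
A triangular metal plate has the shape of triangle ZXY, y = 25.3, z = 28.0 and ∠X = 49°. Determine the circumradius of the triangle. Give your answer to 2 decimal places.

R ≈ 14.73

By the law of cosines, x² = y² + z² − 2·y·z·cos X = 494.59, so x ≈ 22.239.
Area = ½·y·z·sin X ≈ 267.32.
Circumradius = x/(2 sin X) ≈ 14.734.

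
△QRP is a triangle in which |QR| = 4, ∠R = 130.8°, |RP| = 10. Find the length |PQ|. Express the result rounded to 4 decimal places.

12.9720

By the law of cosines, |PQ|² = |QR|² + |RP|² − 2·|QR|·|RP|·cos R = 168.27, so |PQ| ≈ 12.972.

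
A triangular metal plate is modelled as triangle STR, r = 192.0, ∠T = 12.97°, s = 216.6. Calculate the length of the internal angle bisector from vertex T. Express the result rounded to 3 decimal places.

By the law of cosines, t² = r² + s² − 2·r·s·cos T = 2727.1, so t ≈ 52.222.
The bisector from T has length 2·r·s·cos(∠T/2)/(r+s) ≈ 202.26.

t_T ≈ 202.257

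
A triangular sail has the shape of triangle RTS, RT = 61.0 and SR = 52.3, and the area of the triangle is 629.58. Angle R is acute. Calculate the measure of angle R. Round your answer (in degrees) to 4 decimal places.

∠R ≈ 23.2463°

From area = ½·SR·RT·sin R, we get sin R = 2·area/(SR·RT) ≈ 0.39468.
Taking the acute solution, ∠R ≈ 23.25°.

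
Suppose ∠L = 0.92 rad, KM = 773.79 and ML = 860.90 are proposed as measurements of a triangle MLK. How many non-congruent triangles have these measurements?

2

ML·sin L = 860.90·sin(0.92 rad) ≈ 684.9.
Since ML sin L < KM < ML (684.9 < 773.79 < 860.90), two triangles exist.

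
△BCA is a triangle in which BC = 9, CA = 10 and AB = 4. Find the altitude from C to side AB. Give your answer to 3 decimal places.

Semiperimeter s = (10 + 4 + 9)/2 = 11.5.
Heron's formula: area = √(11.5·1.5·7.5·2.5) ≈ 17.984.
The altitude from C has length 2·area/AB ≈ 8.9922.

h_C ≈ 8.992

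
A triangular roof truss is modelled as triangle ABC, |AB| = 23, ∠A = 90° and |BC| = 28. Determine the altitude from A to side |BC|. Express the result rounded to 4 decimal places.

Law of sines: sin C = |AB|·sin A/|BC| ≈ 0.82143.
Since |BC| ≥ |AB|, only the acute value applies: ∠C ≈ 55.23°.
Then ∠B = 180° − ∠A − ∠C ≈ 34.77°.
Law of sines gives |CA| = |BC|·sin B/sin A ≈ 15.969.
Area = ½·|BC|·|AB|·sin B ≈ 183.64.
The altitude from A has length 2·area/|BC| ≈ 13.117.

13.1172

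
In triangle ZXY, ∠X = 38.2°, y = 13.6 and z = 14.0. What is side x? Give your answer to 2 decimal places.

9.04

By the law of cosines, x² = y² + z² − 2·y·z·cos X = 81.706, so x ≈ 9.0391.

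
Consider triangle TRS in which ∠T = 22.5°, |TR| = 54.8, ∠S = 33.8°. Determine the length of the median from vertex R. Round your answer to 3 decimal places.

The third angle is ∠R = 180° − ∠S − ∠T = 123.70°.
Law of sines: |RS| = |TR|·sin T/sin S ≈ 37.698.
Law of sines: |ST| = |TR|·sin R/sin S ≈ 81.955.
Median from R: ½√(2·|TR|² + 2·|RS|² − |ST|²) ≈ 23.085.

m_R ≈ 23.085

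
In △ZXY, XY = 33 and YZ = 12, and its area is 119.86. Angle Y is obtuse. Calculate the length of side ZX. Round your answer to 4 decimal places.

From area = ½·XY·YZ·sin Y, we get sin Y = 2·area/(XY·YZ) ≈ 0.60535.
Taking the obtuse solution, ∠Y ≈ 2.491 rad.
Law of cosines then gives ZX ≈ 43.167.

43.1671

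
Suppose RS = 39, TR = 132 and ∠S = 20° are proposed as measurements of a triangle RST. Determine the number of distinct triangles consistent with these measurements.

1

RS·sin S = 39·sin(20°) ≈ 13.34.
Since TR ≥ RS, exactly one triangle exists.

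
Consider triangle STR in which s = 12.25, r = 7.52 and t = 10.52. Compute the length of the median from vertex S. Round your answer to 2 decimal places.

m_S ≈ 6.79

Median from S: ½√(2·t² + 2·r² − s²) ≈ 6.7893.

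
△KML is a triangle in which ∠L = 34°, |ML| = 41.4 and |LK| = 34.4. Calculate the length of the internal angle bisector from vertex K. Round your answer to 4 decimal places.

By the law of cosines, |KM|² = |ML|² + |LK|² − 2·|ML|·|LK|·cos L = 535.96, so |KM| ≈ 23.151.
Law of cosines again: cos K = (|LK|² + |KM|² − |ML|²)/(2·|LK|·|KM|) ≈ 0.00336, so ∠K ≈ 89.81°.
The bisector from K has length 2·|LK|·|KM|·cos(∠K/2)/(|LK|+|KM|) ≈ 19.603.

19.6027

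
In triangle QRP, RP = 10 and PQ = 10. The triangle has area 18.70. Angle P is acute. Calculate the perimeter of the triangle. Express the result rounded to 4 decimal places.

From area = ½·RP·PQ·sin P, we get sin P = 2·area/(RP·PQ) ≈ 0.37400.
Taking the acute solution, ∠P ≈ 0.3833 rad.
Law of cosines then gives QR ≈ 3.8098.
Perimeter = 10 + 10 + 3.8098 = 23.81.

perimeter ≈ 23.8098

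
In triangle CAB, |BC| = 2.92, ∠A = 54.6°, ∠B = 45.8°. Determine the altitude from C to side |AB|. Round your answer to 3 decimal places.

2.093

The third angle is ∠C = 180° − ∠A − ∠B = 79.60°.
Law of sines: |AB| = |BC|·sin C/sin A ≈ 3.5234.
Law of sines: |CA| = |BC|·sin B/sin A ≈ 2.5682.
Area = ½·|BC|·|AB|·sin B ≈ 3.6879.
The altitude from C has length 2·area/|AB| ≈ 2.0934.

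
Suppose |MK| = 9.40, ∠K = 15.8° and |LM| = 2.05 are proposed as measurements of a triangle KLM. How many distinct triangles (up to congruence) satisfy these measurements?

|MK|·sin K = 9.40·sin(15.8°) ≈ 2.559.
Since |LM| = 2.05 < 2.559 = |MK| sin K, no triangle exists.

0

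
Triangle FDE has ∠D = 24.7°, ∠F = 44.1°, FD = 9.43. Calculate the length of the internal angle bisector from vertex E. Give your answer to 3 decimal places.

The third angle is ∠E = 180° − ∠F − ∠D = 111.20°.
Law of sines: DE = FD·sin F/sin E ≈ 7.0388.
Law of sines: EF = FD·sin D/sin E ≈ 4.2265.
The bisector from E has length 2·DE·EF·cos(∠E/2)/(DE+EF) ≈ 2.984.

2.984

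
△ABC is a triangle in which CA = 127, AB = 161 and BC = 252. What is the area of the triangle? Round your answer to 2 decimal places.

area ≈ 8703.61

Semiperimeter s = (252 + 127 + 161)/2 = 270.
Heron's formula: area = √(270·18·143·109) ≈ 8703.6.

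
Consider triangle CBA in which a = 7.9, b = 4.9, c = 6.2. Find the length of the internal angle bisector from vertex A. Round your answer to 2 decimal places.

By the law of cosines, cos A = (c² + b² − a²) / (2·c·b) ≈ 0.00066, so ∠A ≈ 89.96°.
The bisector from A has length 2·c·b·cos(∠A/2)/(c+b) ≈ 3.8719.

3.87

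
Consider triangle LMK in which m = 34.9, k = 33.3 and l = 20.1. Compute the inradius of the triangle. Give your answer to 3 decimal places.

r ≈ 7.394

Semiperimeter s = (20.1 + 34.9 + 33.3)/2 = 44.15.
Heron's formula: area = √(44.15·24.05·9.25·10.85) ≈ 326.44.
Inradius = area/s = 326.44/44.15 ≈ 7.394.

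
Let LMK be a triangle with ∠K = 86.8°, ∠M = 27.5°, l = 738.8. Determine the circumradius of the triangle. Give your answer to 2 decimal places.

The third angle is ∠L = 180° − ∠M − ∠K = 65.70°.
Law of sines: m = l·sin M/sin L ≈ 374.3.
Law of sines: k = l·sin K/sin L ≈ 809.35.
Circumradius = l/(2 sin L) ≈ 405.31.

R ≈ 405.31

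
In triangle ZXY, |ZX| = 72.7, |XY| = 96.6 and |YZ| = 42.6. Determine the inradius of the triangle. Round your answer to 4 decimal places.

Semiperimeter s = (96.6 + 42.6 + 72.7)/2 = 105.95.
Heron's formula: area = √(105.95·9.35·63.35·33.25) ≈ 1444.5.
Inradius = area/s = 1444.5/105.95 ≈ 13.634.

r ≈ 13.6340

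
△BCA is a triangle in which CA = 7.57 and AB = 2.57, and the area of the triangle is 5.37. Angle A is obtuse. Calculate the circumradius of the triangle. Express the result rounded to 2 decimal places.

From area = ½·CA·AB·sin A, we get sin A = 2·area/(CA·AB) ≈ 0.55205.
Taking the obtuse solution, ∠A ≈ 2.557 rad.
Law of cosines then gives BC ≈ 9.816.
Circumradius = BC/(2 sin A) ≈ 8.8905.

R ≈ 8.89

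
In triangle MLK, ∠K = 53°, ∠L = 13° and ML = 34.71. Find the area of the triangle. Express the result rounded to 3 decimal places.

The third angle is ∠M = 180° − ∠L − ∠K = 114.00°.
Law of sines: LK = ML·sin M/sin K ≈ 39.704.
Law of sines: KM = ML·sin L/sin K ≈ 9.7767.
Area = ½·ML·LK·sin L ≈ 155.01.

area ≈ 155.006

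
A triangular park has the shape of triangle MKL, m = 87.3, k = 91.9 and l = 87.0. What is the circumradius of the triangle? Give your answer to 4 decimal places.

R ≈ 51.2824

By the law of cosines, cos M = (k² + l² − m²) / (2·k·l) ≈ 0.52489, so ∠M ≈ 58.34°.
Circumradius = m/(2 sin M) ≈ 51.282.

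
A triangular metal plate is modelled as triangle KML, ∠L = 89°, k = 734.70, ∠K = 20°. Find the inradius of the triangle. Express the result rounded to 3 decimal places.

r ≈ 303.651

The third angle is ∠M = 180° − ∠L − ∠K = 71.00°.
Law of sines: m = k·sin M/sin K ≈ 2031.1.
Law of sines: l = k·sin L/sin K ≈ 2147.8.
Area = ½·k·m·sin L ≈ 7.4601e+05.
Semiperimeter s = (734.7+2031.1+2147.8)/2 = 2456.8.
Inradius = area/s = 7.4601e+05/2456.8 ≈ 303.65.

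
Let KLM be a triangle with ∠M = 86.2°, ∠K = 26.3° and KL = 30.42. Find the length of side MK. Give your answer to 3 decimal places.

28.166

The third angle is ∠L = 180° − ∠M − ∠K = 67.50°.
Law of sines: MK = KL·sin L/sin M ≈ 28.166.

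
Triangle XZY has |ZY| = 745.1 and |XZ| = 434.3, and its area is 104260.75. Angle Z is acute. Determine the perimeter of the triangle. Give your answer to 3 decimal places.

perimeter ≈ 1678.280

From area = ½·|XZ|·|ZY|·sin Z, we get sin Z = 2·area/(|XZ|·|ZY|) ≈ 0.64439.
Taking the acute solution, ∠Z ≈ 40.12°.
Law of cosines then gives |YX| ≈ 498.88.
Perimeter = 745.1 + 498.88 + 434.3 = 1678.3.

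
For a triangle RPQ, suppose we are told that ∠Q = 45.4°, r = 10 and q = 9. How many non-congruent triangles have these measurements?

r·sin Q = 10·sin(45.4°) ≈ 7.12.
Since r sin Q < q < r (7.12 < 9 < 10), two triangles exist.

2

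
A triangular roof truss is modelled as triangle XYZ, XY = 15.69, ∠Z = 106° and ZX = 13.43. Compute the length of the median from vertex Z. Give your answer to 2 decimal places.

Law of sines: sin Y = ZX·sin Z/XY ≈ 0.82280.
Since XY ≥ ZX, only the acute value applies: ∠Y ≈ 55.37°.
Then ∠X = 180° − ∠Z − ∠Y ≈ 18.63°.
Law of sines gives YZ = XY·sin X/sin Z ≈ 5.2153.
Median from Z: ½√(2·YZ² + 2·ZX² − XY²) ≈ 6.4991.

6.50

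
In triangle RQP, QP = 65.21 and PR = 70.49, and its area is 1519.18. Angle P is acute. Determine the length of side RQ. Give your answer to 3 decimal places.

48.193

From area = ½·QP·PR·sin P, we get sin P = 2·area/(QP·PR) ≈ 0.66099.
Taking the acute solution, ∠P ≈ 41.38°.
Law of cosines then gives RQ ≈ 48.193.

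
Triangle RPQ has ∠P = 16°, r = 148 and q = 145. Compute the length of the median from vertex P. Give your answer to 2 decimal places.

145.07

By the law of cosines, p² = q² + r² − 2·q·r·cos P = 1671.6, so p ≈ 40.886.
Median from P: ½√(2·q² + 2·r² − p²) ≈ 145.07.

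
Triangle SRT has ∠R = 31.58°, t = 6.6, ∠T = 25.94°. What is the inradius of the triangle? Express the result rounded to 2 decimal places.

The third angle is ∠S = 180° − ∠R − ∠T = 122.48°.
Law of sines: s = t·sin S/sin T ≈ 12.728.
Law of sines: r = t·sin R/sin T ≈ 7.9015.
Area = ½·t·s·sin R ≈ 21.996.
Semiperimeter p = (12.728+7.9015+6.6)/2 = 13.615.
Inradius = area/p = 21.996/13.615 ≈ 1.6156.

1.62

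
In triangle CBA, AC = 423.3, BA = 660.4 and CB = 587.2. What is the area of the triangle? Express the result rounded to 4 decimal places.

area ≈ 122324.5340

Semiperimeter s = (660.4 + 423.3 + 587.2)/2 = 835.45.
Heron's formula: area = √(835.45·175.05·412.15·248.25) ≈ 1.2232e+05.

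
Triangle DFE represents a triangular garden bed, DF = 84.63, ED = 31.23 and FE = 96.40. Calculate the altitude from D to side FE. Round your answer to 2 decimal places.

h_D ≈ 26.75

Semiperimeter s = (96.4 + 31.23 + 84.63)/2 = 106.13.
Heron's formula: area = √(106.13·9.73·74.9·21.5) ≈ 1289.5.
The altitude from D has length 2·area/FE ≈ 26.754.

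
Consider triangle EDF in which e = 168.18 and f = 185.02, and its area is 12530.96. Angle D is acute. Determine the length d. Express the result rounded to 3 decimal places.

160.096

From area = ½·f·e·sin D, we get sin D = 2·area/(f·e) ≈ 0.80542.
Taking the acute solution, ∠D ≈ 53.65°.
Law of cosines then gives d ≈ 160.1.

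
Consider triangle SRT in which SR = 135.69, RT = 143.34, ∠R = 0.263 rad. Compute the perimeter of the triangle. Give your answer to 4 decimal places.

By the law of cosines, TS² = SR² + RT² − 2·SR·RT·cos R = 1396.1, so TS ≈ 37.365.
Semiperimeter s = (143.34+37.365+135.69)/2 = 158.2.
Perimeter = 143.34 + 37.365 + 135.69 = 316.39.

perimeter ≈ 316.3945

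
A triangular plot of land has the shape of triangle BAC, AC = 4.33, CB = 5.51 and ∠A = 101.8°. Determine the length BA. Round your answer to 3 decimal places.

2.635

Law of sines: sin B = AC·sin A/CB ≈ 0.76924.
Since CB ≥ AC, only the acute value applies: ∠B ≈ 50.29°.
Then ∠C = 180° − ∠A − ∠B ≈ 27.91°.
Law of sines gives BA = CB·sin C/sin A ≈ 2.6352.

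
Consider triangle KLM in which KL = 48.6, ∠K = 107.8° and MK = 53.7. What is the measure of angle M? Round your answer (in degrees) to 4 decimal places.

By the law of cosines, LM² = MK² + KL² − 2·MK·KL·cos K = 6841.3, so LM ≈ 82.712.
Law of cosines again: cos M = (LM² + MK² − KL²)/(2·LM·MK) ≈ 0.82886, so ∠M ≈ 34.02°.

34.0180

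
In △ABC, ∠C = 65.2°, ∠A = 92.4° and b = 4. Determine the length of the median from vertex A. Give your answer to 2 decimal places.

The third angle is ∠B = 180° − ∠C − ∠A = 22.40°.
Law of sines: a = b·sin A/sin B ≈ 10.488.
Law of sines: c = b·sin C/sin B ≈ 9.5287.
Median from A: ½√(2·b² + 2·c² − a²) ≈ 5.0893.

5.09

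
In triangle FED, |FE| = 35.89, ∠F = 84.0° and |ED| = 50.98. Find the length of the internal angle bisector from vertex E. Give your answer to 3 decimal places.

Law of sines: sin D = |FE|·sin F/|ED| ≈ 0.70014.
Since |ED| ≥ |FE|, only the acute value applies: ∠D ≈ 44.44°.
Then ∠E = 180° − ∠F − ∠D ≈ 51.56°.
Law of sines gives |DF| = |ED|·sin E/sin F ≈ 40.151.
The bisector from E has length 2·|FE|·|ED|·cos(∠E/2)/(|FE|+|ED|) ≈ 37.932.

37.932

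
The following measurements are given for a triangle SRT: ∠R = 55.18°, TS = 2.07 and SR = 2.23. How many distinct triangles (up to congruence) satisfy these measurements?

SR·sin R = 2.23·sin(55.18°) ≈ 1.831.
Since SR sin R < TS < SR (1.831 < 2.07 < 2.23), two triangles exist.

2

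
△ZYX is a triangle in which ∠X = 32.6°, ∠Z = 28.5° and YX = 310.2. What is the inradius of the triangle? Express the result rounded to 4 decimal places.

r ≈ 77.3575

The third angle is ∠Y = 180° − ∠X − ∠Z = 118.90°.
Law of sines: XZ = YX·sin Y/sin Z ≈ 569.14.
Law of sines: ZY = YX·sin X/sin Z ≈ 350.25.
Area = ½·YX·XZ·sin X ≈ 47559.
Semiperimeter s = (310.2+569.14+350.25)/2 = 614.8.
Inradius = area/s = 47559/614.8 ≈ 77.357.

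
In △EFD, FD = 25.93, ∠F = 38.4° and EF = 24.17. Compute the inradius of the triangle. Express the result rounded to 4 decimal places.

By the law of cosines, DE² = EF² + FD² − 2·EF·FD·cos F = 274.23, so DE ≈ 16.56.
Area = ½·EF·FD·sin F ≈ 194.65.
Semiperimeter s = (25.93+16.56+24.17)/2 = 33.33.
Inradius = area/s = 194.65/33.33 ≈ 5.84.

5.8400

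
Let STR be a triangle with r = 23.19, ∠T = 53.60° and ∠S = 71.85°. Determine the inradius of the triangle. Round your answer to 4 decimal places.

6.9021

The third angle is ∠R = 180° − ∠S − ∠T = 54.55°.
Law of sines: s = r·sin S/sin R ≈ 27.051.
Law of sines: t = r·sin T/sin R ≈ 22.913.
Area = ½·r·s·sin T ≈ 252.46.
Semiperimeter p = (27.051+22.913+23.19)/2 = 36.577.
Inradius = area/p = 252.46/36.577 ≈ 6.9021.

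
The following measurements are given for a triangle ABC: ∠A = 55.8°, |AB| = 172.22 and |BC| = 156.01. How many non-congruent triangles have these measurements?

2

|AB|·sin A = 172.22·sin(55.8°) ≈ 142.4.
Since |AB| sin A < |BC| < |AB| (142.4 < 156.01 < 172.22), two triangles exist.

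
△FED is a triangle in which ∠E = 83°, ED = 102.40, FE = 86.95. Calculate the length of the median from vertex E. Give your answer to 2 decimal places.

m_E ≈ 71.09

By the law of cosines, DF² = FE² + ED² − 2·FE·ED·cos E = 15876, so DF ≈ 126.
Median from E: ½√(2·FE² + 2·ED² − DF²) ≈ 71.092.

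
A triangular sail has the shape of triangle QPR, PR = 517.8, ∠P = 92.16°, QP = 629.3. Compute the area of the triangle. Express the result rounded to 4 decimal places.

area ≈ 162810.0068

Area = ½·QP·PR·sin P ≈ 1.6281e+05.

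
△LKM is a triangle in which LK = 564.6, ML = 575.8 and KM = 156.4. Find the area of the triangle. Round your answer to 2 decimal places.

area ≈ 44054.92

Semiperimeter s = (156.4 + 575.8 + 564.6)/2 = 648.4.
Heron's formula: area = √(648.4·492·72.6·83.8) ≈ 44055.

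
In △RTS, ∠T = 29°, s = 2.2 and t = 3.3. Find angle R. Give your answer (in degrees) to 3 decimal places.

∠R ≈ 132.143°

Law of sines: sin S = s·sin T/t ≈ 0.32321.
Since t ≥ s, only the acute value applies: ∠S ≈ 18.86°.
Then ∠R = 180° − ∠T − ∠S ≈ 132.14°.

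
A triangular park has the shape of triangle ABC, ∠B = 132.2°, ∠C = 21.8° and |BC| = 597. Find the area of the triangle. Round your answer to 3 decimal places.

The third angle is ∠A = 180° − ∠B − ∠C = 26.00°.
Law of sines: |CA| = |BC|·sin B/sin A ≈ 1008.9.
Law of sines: |AB| = |BC|·sin C/sin A ≈ 505.75.
Area = ½·|BC|·|CA|·sin C ≈ 1.1184e+05.

111836.781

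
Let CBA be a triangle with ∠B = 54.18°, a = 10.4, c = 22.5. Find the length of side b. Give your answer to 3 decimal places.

18.453

By the law of cosines, b² = a² + c² − 2·a·c·cos B = 340.52, so b ≈ 18.453.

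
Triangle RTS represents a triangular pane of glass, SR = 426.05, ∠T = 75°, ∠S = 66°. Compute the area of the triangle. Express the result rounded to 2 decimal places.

54019.35

The third angle is ∠R = 180° − ∠T − ∠S = 39.00°.
Law of sines: TS = SR·sin R/sin T ≈ 277.58.
Law of sines: RT = SR·sin S/sin T ≈ 402.95.
Area = ½·SR·TS·sin S ≈ 54019.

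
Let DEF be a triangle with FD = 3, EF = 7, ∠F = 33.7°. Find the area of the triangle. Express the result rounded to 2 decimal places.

Area = ½·EF·FD·sin F ≈ 5.8259.

5.83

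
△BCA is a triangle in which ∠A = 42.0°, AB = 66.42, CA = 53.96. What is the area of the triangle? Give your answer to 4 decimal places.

Area = ½·CA·AB·sin A ≈ 1199.1.

area ≈ 1199.0898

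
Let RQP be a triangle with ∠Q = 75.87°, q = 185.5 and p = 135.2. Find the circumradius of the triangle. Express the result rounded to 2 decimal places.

Law of sines: sin P = p·sin Q/q ≈ 0.70679.
Since q ≥ p, only the acute value applies: ∠P ≈ 44.97°.
Then ∠R = 180° − ∠Q − ∠P ≈ 59.16°.
Law of sines gives r = q·sin R/sin Q ≈ 164.23.
Circumradius = q/(2 sin Q) ≈ 95.644.

95.64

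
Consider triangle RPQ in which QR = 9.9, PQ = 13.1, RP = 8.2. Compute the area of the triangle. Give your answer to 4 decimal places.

Semiperimeter s = (13.1 + 9.9 + 8.2)/2 = 15.6.
Heron's formula: area = √(15.6·2.5·5.7·7.4) ≈ 40.559.

40.5588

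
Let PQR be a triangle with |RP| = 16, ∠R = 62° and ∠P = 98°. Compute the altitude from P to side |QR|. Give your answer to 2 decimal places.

14.13

The third angle is ∠Q = 180° − ∠R − ∠P = 20.00°.
Law of sines: |QR| = |RP|·sin P/sin Q ≈ 46.326.
Law of sines: |PQ| = |RP|·sin R/sin Q ≈ 41.305.
Area = ½·|RP|·|QR|·sin R ≈ 327.22.
The altitude from P has length 2·area/|QR| ≈ 14.127.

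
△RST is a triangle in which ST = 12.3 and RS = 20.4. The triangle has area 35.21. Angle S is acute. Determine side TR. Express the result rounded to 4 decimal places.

9.2617

From area = ½·RS·ST·sin S, we get sin S = 2·area/(RS·ST) ≈ 0.28065.
Taking the acute solution, ∠S ≈ 16.30°.
Law of cosines then gives TR ≈ 9.2617.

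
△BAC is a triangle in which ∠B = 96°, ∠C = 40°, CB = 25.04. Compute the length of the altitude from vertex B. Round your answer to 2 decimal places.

h_B ≈ 16.10

The third angle is ∠A = 180° − ∠C − ∠B = 44.00°.
Law of sines: AC = CB·sin B/sin A ≈ 35.849.
Law of sines: BA = CB·sin C/sin A ≈ 23.17.
Area = ½·CB·AC·sin C ≈ 288.5.
The altitude from B has length 2·area/AC ≈ 16.095.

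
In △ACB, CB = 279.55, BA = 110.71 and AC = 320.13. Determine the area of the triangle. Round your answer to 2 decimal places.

area ≈ 15177.02

Semiperimeter s = (279.55 + 110.71 + 320.13)/2 = 355.19.
Heron's formula: area = √(355.19·75.645·244.49·35.065) ≈ 15177.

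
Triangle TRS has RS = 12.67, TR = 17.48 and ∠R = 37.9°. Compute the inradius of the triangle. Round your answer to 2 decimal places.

3.32

By the law of cosines, ST² = TR² + RS² − 2·TR·RS·cos R = 116.56, so ST ≈ 10.796.
Area = ½·TR·RS·sin R ≈ 68.023.
Semiperimeter s = (12.67+10.796+17.48)/2 = 20.473.
Inradius = area/s = 68.023/20.473 ≈ 3.3226.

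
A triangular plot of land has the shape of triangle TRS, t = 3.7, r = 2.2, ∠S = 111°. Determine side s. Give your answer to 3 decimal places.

By the law of cosines, s² = t² + r² − 2·t·r·cos S = 24.364, so s ≈ 4.936.

4.936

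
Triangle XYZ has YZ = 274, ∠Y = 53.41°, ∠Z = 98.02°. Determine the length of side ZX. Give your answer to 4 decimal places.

The third angle is ∠X = 180° − ∠Y − ∠Z = 28.57°.
Law of sines: ZX = YZ·sin Y/sin X ≈ 460.03.

460.0287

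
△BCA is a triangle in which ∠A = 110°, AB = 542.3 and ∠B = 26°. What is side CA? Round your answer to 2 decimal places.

The third angle is ∠C = 180° − ∠A − ∠B = 44.00°.
Law of sines: CA = AB·sin B/sin C ≈ 342.22.

342.22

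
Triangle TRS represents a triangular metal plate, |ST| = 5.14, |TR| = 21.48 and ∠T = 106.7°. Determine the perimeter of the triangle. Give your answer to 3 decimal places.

50.099

By the law of cosines, |RS|² = |ST|² + |TR|² − 2·|ST|·|TR|·cos T = 551.26, so |RS| ≈ 23.479.
Semiperimeter s = (23.479+5.14+21.48)/2 = 25.049.
Perimeter = 23.479 + 5.14 + 21.48 = 50.099.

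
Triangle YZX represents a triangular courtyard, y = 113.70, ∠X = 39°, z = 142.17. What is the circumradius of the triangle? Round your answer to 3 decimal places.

By the law of cosines, x² = y² + z² − 2·y·z·cos X = 8015.3, so x ≈ 89.528.
Area = ½·y·z·sin X ≈ 5086.4.
Circumradius = x/(2 sin X) ≈ 71.131.

71.131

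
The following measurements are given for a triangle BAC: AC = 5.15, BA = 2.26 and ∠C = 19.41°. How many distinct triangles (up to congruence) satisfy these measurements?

2

AC·sin C = 5.15·sin(19.41°) ≈ 1.711.
Since AC sin C < BA < AC (1.711 < 2.26 < 5.15), two triangles exist.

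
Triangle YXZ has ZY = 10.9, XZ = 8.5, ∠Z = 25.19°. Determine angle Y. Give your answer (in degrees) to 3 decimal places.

∠Y ≈ 48.433°

By the law of cosines, YX² = XZ² + ZY² − 2·XZ·ZY·cos Z = 23.382, so YX ≈ 4.8355.
Law of cosines again: cos Y = (ZY² + YX² − XZ²)/(2·ZY·YX) ≈ 0.66350, so ∠Y ≈ 48.43°.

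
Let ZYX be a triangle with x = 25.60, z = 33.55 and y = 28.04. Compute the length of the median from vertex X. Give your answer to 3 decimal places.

Median from X: ½√(2·z² + 2·y² − x²) ≈ 28.144.

m_X ≈ 28.144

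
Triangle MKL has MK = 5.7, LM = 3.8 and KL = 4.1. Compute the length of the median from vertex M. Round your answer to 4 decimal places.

m_M ≈ 4.3889

Median from M: ½√(2·LM² + 2·MK² − KL²) ≈ 4.3889.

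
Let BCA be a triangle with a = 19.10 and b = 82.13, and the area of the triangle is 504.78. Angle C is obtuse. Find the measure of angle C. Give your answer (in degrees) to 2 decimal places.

139.94

From area = ½·a·b·sin C, we get sin C = 2·area/(a·b) ≈ 0.64357.
Taking the obtuse solution, ∠C ≈ 139.94°.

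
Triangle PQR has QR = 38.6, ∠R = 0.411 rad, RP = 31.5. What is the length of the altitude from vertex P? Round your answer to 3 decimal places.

By the law of cosines, PQ² = QR² + RP² − 2·QR·RP·cos R = 252.93, so PQ ≈ 15.904.
Area = ½·QR·RP·sin R ≈ 242.89.
The altitude from P has length 2·area/QR ≈ 12.585.

12.585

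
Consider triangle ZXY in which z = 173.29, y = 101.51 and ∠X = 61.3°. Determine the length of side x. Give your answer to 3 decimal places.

153.097

By the law of cosines, x² = y² + z² − 2·y·z·cos X = 23439, so x ≈ 153.1.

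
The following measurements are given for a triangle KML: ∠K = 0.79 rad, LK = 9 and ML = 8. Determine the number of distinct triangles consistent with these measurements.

2

LK·sin K = 9·sin(0.79 rad) ≈ 6.393.
Since LK sin K < ML < LK (6.393 < 8 < 9), two triangles exist.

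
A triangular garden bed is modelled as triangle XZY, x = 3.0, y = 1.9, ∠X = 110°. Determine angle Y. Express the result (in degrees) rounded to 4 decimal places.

∠Y ≈ 36.5225°

Law of sines: sin Y = y·sin X/x ≈ 0.59514.
Since x ≥ y, only the acute value applies: ∠Y ≈ 36.52°.
Then ∠Z = 180° − ∠X − ∠Y ≈ 33.48°.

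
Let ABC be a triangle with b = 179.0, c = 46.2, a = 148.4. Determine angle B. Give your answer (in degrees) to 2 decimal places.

125.10

By the law of cosines, cos B = (c² + a² − b²) / (2·c·a) ≈ -0.57496, so ∠B ≈ 125.10°.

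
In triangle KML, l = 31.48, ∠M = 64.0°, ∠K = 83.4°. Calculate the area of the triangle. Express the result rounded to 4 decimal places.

The third angle is ∠L = 180° − ∠K − ∠M = 32.60°.
Law of sines: k = l·sin K/sin L ≈ 58.042.
Law of sines: m = l·sin M/sin L ≈ 52.516.
Area = ½·l·k·sin M ≈ 821.12.

area ≈ 821.1223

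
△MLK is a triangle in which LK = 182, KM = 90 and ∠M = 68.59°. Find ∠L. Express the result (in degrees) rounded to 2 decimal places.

27.41

Law of sines: sin L = KM·sin M/LK ≈ 0.46038.
Since LK ≥ KM, only the acute value applies: ∠L ≈ 27.41°.
Then ∠K = 180° − ∠M − ∠L ≈ 84.00°.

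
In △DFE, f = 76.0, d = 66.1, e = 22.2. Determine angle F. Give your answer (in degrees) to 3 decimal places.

By the law of cosines, cos F = (e² + d² − f²) / (2·e·d) ≈ -0.31141, so ∠F ≈ 108.14°.

108.144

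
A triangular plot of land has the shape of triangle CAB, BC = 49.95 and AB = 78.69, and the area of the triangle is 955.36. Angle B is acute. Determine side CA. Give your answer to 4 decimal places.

42.6302

From area = ½·AB·BC·sin B, we get sin B = 2·area/(AB·BC) ≈ 0.48612.
Taking the acute solution, ∠B ≈ 29.09°.
Law of cosines then gives CA ≈ 42.63.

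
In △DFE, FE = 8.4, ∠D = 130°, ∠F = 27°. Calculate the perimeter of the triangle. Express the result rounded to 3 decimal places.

perimeter ≈ 17.663

The third angle is ∠E = 180° − ∠D − ∠F = 23.00°.
Law of sines: ED = FE·sin F/sin D ≈ 4.9782.
Law of sines: DF = FE·sin E/sin D ≈ 4.2845.
Semiperimeter s = (8.4+4.9782+4.2845)/2 = 8.8314.
Perimeter = 8.4 + 4.9782 + 4.2845 = 17.663.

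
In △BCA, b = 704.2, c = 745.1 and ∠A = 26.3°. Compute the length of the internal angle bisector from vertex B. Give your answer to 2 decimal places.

t_B ≈ 376.44

By the law of cosines, a² = b² + c² − 2·b·c·cos A = 1.103e+05, so a ≈ 332.11.
Law of cosines again: cos B = (c² + a² − b²)/(2·c·a) ≈ 0.34264, so ∠B ≈ 69.96°.
The bisector from B has length 2·c·a·cos(∠B/2)/(c+a) ≈ 376.44.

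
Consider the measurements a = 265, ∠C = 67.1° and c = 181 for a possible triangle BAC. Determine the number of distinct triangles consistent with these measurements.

0

a·sin C = 265·sin(67.1°) ≈ 244.1.
Since c = 181 < 244.1 = a sin C, no triangle exists.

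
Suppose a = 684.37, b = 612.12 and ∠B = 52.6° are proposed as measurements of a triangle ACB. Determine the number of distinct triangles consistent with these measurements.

2

a·sin B = 684.37·sin(52.6°) ≈ 543.7.
Since a sin B < b < a (543.7 < 612.12 < 684.37), two triangles exist.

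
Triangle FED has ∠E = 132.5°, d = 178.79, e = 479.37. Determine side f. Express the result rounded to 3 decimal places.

340.101

Law of sines: sin D = d·sin E/e ≈ 0.27498.
Since e ≥ d, only the acute value applies: ∠D ≈ 15.96°.
Then ∠F = 180° − ∠E − ∠D ≈ 31.54°.
Law of sines gives f = e·sin F/sin E ≈ 340.1.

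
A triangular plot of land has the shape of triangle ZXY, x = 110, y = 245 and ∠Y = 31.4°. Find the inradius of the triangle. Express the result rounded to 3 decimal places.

27.700

Law of sines: sin X = x·sin Y/y ≈ 0.23392.
Since y ≥ x, only the acute value applies: ∠X ≈ 13.53°.
Then ∠Z = 180° − ∠Y − ∠X ≈ 135.07°.
Law of sines gives z = y·sin Z/sin Y ≈ 332.09.
Area = ½·y·x·sin Z ≈ 9516.3.
Semiperimeter s = (332.09+110+245)/2 = 343.55.
Inradius = area/s = 9516.3/343.55 ≈ 27.7.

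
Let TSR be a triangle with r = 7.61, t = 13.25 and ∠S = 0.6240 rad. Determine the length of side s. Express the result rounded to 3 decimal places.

8.355

By the law of cosines, s² = r² + t² − 2·r·t·cos S = 69.814, so s ≈ 8.3555.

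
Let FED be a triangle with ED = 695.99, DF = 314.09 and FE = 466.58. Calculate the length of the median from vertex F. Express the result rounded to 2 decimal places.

Median from F: ½√(2·DF² + 2·FE² − ED²) ≈ 192.55.

192.55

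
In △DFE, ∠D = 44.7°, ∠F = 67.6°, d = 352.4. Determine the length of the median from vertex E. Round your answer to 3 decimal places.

The third angle is ∠E = 180° − ∠D − ∠F = 67.70°.
Law of sines: f = d·sin F/sin D ≈ 463.2.
Law of sines: e = d·sin E/sin D ≈ 463.53.
Median from E: ½√(2·d² + 2·f² − e²) ≈ 340.08.

m_E ≈ 340.079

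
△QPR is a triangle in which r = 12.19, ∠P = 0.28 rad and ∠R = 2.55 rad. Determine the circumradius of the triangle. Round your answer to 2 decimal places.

10.93

The third angle is ∠Q = π − ∠P − ∠R = 0.312 rad.
Law of sines: q = r·sin Q/sin R ≈ 6.7012.
Law of sines: p = r·sin P/sin R ≈ 6.0407.
Circumradius = r/(2 sin R) ≈ 10.929.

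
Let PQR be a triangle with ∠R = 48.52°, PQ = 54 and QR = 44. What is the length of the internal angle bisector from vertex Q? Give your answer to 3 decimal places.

33.114

Law of sines: sin P = QR·sin R/PQ ≈ 0.61045.
Since PQ ≥ QR, only the acute value applies: ∠P ≈ 37.62°.
Then ∠Q = 180° − ∠R − ∠P ≈ 93.86°.
Law of sines gives RP = PQ·sin Q/sin R ≈ 71.915.
The bisector from Q has length 2·PQ·QR·cos(∠Q/2)/(PQ+QR) ≈ 33.114.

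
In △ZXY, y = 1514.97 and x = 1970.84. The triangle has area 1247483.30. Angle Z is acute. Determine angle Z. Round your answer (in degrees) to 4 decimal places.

∠Z ≈ 56.6806°

From area = ½·x·y·sin Z, we get sin Z = 2·area/(x·y) ≈ 0.83562.
Taking the acute solution, ∠Z ≈ 56.68°.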